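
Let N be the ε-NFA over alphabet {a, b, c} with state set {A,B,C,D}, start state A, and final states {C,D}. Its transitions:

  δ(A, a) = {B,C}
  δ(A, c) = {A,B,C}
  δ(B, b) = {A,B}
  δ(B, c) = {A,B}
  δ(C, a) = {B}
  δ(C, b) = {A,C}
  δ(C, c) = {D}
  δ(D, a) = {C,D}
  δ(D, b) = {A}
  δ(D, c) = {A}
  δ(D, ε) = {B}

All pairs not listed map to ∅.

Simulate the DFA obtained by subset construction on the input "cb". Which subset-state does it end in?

Start: {A}.
δ(A,c) = {A,B,C}.
Union: {A,B,C}.
After c: {A,B,C}.
δ(A,b) = ∅; δ(B,b) = {A,B}; δ(C,b) = {A,C}.
Union: {A,B,C}.
After b: {A,B,C}.

{A,B,C}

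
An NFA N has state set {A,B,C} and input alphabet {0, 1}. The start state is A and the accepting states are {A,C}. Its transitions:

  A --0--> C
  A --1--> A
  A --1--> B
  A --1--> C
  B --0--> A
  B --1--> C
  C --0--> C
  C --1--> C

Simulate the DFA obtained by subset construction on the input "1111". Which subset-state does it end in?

Start: {A}.
δ(A,1) = {A,B,C}.
Union: {A,B,C}.
After 1: {A,B,C}.
δ(A,1) = {A,B,C}; δ(B,1) = {C}; δ(C,1) = {C}.
Union: {A,B,C}.
After 1: {A,B,C}.
δ(A,1) = {A,B,C}; δ(B,1) = {C}; δ(C,1) = {C}.
Union: {A,B,C}.
After 1: {A,B,C}.
δ(A,1) = {A,B,C}; δ(B,1) = {C}; δ(C,1) = {C}.
Union: {A,B,C}.
After 1: {A,B,C}.

{A,B,C}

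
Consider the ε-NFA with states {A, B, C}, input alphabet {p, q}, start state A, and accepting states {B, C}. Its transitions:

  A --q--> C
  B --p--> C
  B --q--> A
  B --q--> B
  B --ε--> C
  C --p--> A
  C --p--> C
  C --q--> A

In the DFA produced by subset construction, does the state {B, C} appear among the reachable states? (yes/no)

no

Start state of the DFA: {A} (ε-closure of the NFA start).
{A} --p--> ∅  [new]
{A} --q--> {C}  [new]
∅ --p--> ∅  [seen]
∅ --q--> ∅  [seen]
{C} --p--> {A, C}  [new]
{C} --q--> {A}  [seen]
{A, C} --p--> {A, C}  [seen]
{A, C} --q--> {A, C}  [seen]
Reachable DFA states: {A}, ∅, {C}, {A, C}.
{B, C} is not among them.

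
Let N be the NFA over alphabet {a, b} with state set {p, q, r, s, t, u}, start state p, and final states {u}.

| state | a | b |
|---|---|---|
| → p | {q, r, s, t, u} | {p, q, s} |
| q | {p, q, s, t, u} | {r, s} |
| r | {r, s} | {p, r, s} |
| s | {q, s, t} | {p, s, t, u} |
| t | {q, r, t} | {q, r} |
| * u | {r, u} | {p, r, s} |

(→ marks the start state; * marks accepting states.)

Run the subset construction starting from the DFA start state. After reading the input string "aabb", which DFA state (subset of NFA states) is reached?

Start: {p}.
δ(p,a) = {q, r, s, t, u}.
Union: {q, r, s, t, u}.
After a: {q, r, s, t, u}.
δ(q,a) = {p, q, s, t, u}; δ(r,a) = {r, s}; δ(s,a) = {q, s, t}; δ(t,a) = {q, r, t}; δ(u,a) = {r, u}.
Union: {p, q, r, s, t, u}.
After a: {p, q, r, s, t, u}.
δ(p,b) = {p, q, s}; δ(q,b) = {r, s}; δ(r,b) = {p, r, s}; δ(s,b) = {p, s, t, u}; δ(t,b) = {q, r}; δ(u,b) = {p, r, s}.
Union: {p, q, r, s, t, u}.
After b: {p, q, r, s, t, u}.
δ(p,b) = {p, q, s}; δ(q,b) = {r, s}; δ(r,b) = {p, r, s}; δ(s,b) = {p, s, t, u}; δ(t,b) = {q, r}; δ(u,b) = {p, r, s}.
Union: {p, q, r, s, t, u}.
After b: {p, q, r, s, t, u}.

{p, q, r, s, t, u}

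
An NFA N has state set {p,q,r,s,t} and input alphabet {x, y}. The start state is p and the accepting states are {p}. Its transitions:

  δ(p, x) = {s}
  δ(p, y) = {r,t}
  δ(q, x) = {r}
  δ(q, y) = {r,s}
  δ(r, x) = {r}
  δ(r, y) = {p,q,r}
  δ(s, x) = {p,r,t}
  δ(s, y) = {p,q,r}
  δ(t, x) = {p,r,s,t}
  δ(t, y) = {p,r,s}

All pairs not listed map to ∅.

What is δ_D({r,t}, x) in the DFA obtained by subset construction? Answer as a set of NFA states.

δ(r,x) = {r}; δ(t,x) = {p,r,s,t}.
Union: {p,r,s,t}.

{p,r,s,t}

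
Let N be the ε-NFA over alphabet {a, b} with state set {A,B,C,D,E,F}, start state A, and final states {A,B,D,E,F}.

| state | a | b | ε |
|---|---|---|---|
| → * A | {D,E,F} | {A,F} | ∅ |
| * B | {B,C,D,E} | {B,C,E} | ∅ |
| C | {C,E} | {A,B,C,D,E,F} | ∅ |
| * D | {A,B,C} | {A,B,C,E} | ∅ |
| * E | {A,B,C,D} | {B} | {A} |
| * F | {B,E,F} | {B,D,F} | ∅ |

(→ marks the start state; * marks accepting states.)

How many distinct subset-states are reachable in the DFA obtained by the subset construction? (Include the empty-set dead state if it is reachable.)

Start state of the DFA: {A} (ε-closure of the NFA start).
{A} --a--> {A,D,E,F}  [new]
{A} --b--> {A,F}  [new]
{A,D,E,F} --a--> {A,B,C,D,E,F}  [new]
{A,D,E,F} --b--> {A,B,C,D,E,F}  [seen]
{A,F} --a--> {A,B,D,E,F}  [new]
{A,F} --b--> {A,B,D,F}  [new]
{A,B,C,D,E,F} --a--> {A,B,C,D,E,F}  [seen]
{A,B,C,D,E,F} --b--> {A,B,C,D,E,F}  [seen]
{A,B,D,E,F} --a--> {A,B,C,D,E,F}  [seen]
{A,B,D,E,F} --b--> {A,B,C,D,E,F}  [seen]
{A,B,D,F} --a--> {A,B,C,D,E,F}  [seen]
{A,B,D,F} --b--> {A,B,C,D,E,F}  [seen]
Reachable DFA states: {A}, {A,D,E,F}, {A,F}, {A,B,C,D,E,F}, {A,B,D,E,F}, {A,B,D,F}.

6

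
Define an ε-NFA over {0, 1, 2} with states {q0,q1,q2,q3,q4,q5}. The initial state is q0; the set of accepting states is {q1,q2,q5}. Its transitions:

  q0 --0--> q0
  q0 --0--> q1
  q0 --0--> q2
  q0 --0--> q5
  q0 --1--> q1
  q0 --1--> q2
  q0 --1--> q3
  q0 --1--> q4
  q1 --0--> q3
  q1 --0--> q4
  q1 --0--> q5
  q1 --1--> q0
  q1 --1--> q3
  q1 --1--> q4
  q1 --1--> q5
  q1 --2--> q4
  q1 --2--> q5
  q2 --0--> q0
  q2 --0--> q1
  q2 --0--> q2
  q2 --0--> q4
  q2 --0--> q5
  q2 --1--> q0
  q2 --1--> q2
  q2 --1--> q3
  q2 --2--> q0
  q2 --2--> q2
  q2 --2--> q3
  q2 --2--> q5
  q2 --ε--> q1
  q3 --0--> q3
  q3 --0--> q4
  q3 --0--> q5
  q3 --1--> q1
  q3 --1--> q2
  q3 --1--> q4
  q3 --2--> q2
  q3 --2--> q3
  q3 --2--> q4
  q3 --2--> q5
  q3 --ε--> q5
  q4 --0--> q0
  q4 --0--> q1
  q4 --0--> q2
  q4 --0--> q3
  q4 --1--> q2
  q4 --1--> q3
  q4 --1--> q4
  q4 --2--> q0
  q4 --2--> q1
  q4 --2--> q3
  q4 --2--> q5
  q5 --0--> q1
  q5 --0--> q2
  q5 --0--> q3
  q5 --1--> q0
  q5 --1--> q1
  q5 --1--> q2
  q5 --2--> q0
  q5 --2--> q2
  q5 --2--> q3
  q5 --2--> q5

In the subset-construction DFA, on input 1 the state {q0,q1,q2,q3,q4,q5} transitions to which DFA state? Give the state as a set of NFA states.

{q0,q1,q2,q3,q4,q5}

δ(q0,1) = {q1,q2,q3,q4}; δ(q1,1) = {q0,q3,q4,q5}; δ(q2,1) = {q0,q2,q3}; δ(q3,1) = {q1,q2,q4}; δ(q4,1) = {q2,q3,q4}; δ(q5,1) = {q0,q1,q2}.
Union: {q0,q1,q2,q3,q4,q5}.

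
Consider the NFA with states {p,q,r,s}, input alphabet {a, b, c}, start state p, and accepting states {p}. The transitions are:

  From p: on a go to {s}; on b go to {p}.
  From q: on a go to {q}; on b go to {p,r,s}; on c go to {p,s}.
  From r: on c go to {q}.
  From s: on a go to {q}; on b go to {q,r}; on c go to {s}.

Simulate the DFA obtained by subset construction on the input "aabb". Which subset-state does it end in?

Start: {p}.
δ(p,a) = {s}.
Union: {s}.
After a: {s}.
δ(s,a) = {q}.
Union: {q}.
After a: {q}.
δ(q,b) = {p,r,s}.
Union: {p,r,s}.
After b: {p,r,s}.
δ(p,b) = {p}; δ(r,b) = ∅; δ(s,b) = {q,r}.
Union: {p,q,r}.
After b: {p,q,r}.

{p,q,r}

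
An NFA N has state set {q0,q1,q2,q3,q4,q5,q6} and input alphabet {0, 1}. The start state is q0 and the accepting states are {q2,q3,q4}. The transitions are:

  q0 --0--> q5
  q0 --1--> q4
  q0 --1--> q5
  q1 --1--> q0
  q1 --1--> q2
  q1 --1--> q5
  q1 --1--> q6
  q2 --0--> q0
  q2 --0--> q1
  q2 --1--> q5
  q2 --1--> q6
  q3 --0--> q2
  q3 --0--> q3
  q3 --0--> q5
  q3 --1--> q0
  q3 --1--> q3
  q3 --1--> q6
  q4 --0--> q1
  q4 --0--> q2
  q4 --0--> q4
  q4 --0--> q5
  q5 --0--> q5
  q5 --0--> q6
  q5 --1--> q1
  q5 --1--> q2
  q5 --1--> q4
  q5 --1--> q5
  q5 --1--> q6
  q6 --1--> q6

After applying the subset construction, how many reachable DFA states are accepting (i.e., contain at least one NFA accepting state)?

3

Start state of the DFA: {q0}.
{q0} --0--> {q5}  [new]
{q0} --1--> {q4,q5}  [new]
{q5} --0--> {q5,q6}  [new]
{q5} --1--> {q1,q2,q4,q5,q6}  [new]
{q4,q5} --0--> {q1,q2,q4,q5,q6}  [seen]
{q4,q5} --1--> {q1,q2,q4,q5,q6}  [seen]
{q5,q6} --0--> {q5,q6}  [seen]
{q5,q6} --1--> {q1,q2,q4,q5,q6}  [seen]
{q1,q2,q4,q5,q6} --0--> {q0,q1,q2,q4,q5,q6}  [new]
{q1,q2,q4,q5,q6} --1--> {q0,q1,q2,q4,q5,q6}  [seen]
{q0,q1,q2,q4,q5,q6} --0--> {q0,q1,q2,q4,q5,q6}  [seen]
{q0,q1,q2,q4,q5,q6} --1--> {q0,q1,q2,q4,q5,q6}  [seen]
Reachable DFA states: {q0}, {q5}, {q4,q5}, {q5,q6}, {q1,q2,q4,q5,q6}, {q0,q1,q2,q4,q5,q6}.
Accepting DFA states (contain an NFA accepting state): {q4,q5}, {q1,q2,q4,q5,q6}, {q0,q1,q2,q4,q5,q6}.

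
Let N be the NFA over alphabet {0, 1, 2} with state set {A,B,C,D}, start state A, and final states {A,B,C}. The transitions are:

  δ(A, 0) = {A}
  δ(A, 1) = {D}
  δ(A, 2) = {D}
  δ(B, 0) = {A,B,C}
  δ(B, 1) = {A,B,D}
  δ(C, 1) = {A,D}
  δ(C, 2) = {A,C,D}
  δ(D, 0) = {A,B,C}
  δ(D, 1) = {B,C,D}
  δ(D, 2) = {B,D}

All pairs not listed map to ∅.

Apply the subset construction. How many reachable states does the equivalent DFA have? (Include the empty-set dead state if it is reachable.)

Start state of the DFA: {A}.
{A} --0--> {A}  [seen]
{A} --1--> {D}  [new]
{A} --2--> {D}  [seen]
{D} --0--> {A,B,C}  [new]
{D} --1--> {B,C,D}  [new]
{D} --2--> {B,D}  [new]
{A,B,C} --0--> {A,B,C}  [seen]
{A,B,C} --1--> {A,B,D}  [new]
{A,B,C} --2--> {A,C,D}  [new]
{B,C,D} --0--> {A,B,C}  [seen]
{B,C,D} --1--> {A,B,C,D}  [new]
{B,C,D} --2--> {A,B,C,D}  [seen]
{B,D} --0--> {A,B,C}  [seen]
{B,D} --1--> {A,B,C,D}  [seen]
{B,D} --2--> {B,D}  [seen]
{A,B,D} --0--> {A,B,C}  [seen]
{A,B,D} --1--> {A,B,C,D}  [seen]
{A,B,D} --2--> {B,D}  [seen]
{A,C,D} --0--> {A,B,C}  [seen]
{A,C,D} --1--> {A,B,C,D}  [seen]
{A,C,D} --2--> {A,B,C,D}  [seen]
{A,B,C,D} --0--> {A,B,C}  [seen]
{A,B,C,D} --1--> {A,B,C,D}  [seen]
{A,B,C,D} --2--> {A,B,C,D}  [seen]
Reachable DFA states: {A}, {D}, {A,B,C}, {B,C,D}, {B,D}, {A,B,D}, {A,C,D}, {A,B,C,D}.

8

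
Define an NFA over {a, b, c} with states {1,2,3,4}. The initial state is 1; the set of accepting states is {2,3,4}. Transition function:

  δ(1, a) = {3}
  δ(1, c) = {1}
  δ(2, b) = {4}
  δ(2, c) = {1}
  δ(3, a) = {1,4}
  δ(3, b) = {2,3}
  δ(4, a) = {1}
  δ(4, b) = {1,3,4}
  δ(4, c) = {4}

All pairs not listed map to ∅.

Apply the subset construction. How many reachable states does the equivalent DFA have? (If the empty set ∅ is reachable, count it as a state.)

9

Start state of the DFA: {1}.
{1} --a--> {3}  [new]
{1} --b--> ∅  [new]
{1} --c--> {1}  [seen]
{3} --a--> {1,4}  [new]
{3} --b--> {2,3}  [new]
{3} --c--> ∅  [seen]
∅ --a--> ∅  [seen]
∅ --b--> ∅  [seen]
∅ --c--> ∅  [seen]
{1,4} --a--> {1,3}  [new]
{1,4} --b--> {1,3,4}  [new]
{1,4} --c--> {1,4}  [seen]
{2,3} --a--> {1,4}  [seen]
{2,3} --b--> {2,3,4}  [new]
{2,3} --c--> {1}  [seen]
{1,3} --a--> {1,3,4}  [seen]
{1,3} --b--> {2,3}  [seen]
{1,3} --c--> {1}  [seen]
{1,3,4} --a--> {1,3,4}  [seen]
{1,3,4} --b--> {1,2,3,4}  [new]
{1,3,4} --c--> {1,4}  [seen]
{2,3,4} --a--> {1,4}  [seen]
{2,3,4} --b--> {1,2,3,4}  [seen]
{2,3,4} --c--> {1,4}  [seen]
{1,2,3,4} --a--> {1,3,4}  [seen]
{1,2,3,4} --b--> {1,2,3,4}  [seen]
{1,2,3,4} --c--> {1,4}  [seen]
Reachable DFA states: {1}, {3}, ∅, {1,4}, {2,3}, {1,3}, {1,3,4}, {2,3,4}, {1,2,3,4}.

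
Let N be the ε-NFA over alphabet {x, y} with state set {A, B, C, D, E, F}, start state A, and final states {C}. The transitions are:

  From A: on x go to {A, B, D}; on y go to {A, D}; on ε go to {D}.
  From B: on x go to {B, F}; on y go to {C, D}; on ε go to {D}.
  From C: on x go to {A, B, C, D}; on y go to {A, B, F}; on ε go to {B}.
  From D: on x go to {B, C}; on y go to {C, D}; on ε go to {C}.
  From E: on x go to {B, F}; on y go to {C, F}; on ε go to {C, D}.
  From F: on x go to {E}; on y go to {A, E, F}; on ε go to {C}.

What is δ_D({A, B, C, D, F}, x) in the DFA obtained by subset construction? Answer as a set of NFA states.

δ(A,x) = {A, B, D}; δ(B,x) = {B, F}; δ(C,x) = {A, B, C, D}; δ(D,x) = {B, C}; δ(F,x) = {E}.
Union: {A, B, C, D, E, F}.

{A, B, C, D, E, F}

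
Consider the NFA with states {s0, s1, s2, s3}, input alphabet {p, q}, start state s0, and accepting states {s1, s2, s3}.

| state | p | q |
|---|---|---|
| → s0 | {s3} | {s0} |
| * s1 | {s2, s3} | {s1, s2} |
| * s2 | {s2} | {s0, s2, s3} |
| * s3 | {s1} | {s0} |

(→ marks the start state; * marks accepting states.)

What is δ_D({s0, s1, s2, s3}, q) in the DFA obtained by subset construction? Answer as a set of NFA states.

{s0, s1, s2, s3}

δ(s0,q) = {s0}; δ(s1,q) = {s1, s2}; δ(s2,q) = {s0, s2, s3}; δ(s3,q) = {s0}.
Union: {s0, s1, s2, s3}.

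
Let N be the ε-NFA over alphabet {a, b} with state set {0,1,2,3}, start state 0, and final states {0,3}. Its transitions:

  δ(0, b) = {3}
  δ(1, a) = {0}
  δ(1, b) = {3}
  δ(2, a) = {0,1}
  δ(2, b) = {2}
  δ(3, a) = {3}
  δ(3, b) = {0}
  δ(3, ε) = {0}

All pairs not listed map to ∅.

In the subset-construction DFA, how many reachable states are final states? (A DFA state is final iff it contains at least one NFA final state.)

Start state of the DFA: {0} (ε-closure of the NFA start).
{0} --a--> ∅  [new]
{0} --b--> {0,3}  [new]
∅ --a--> ∅  [seen]
∅ --b--> ∅  [seen]
{0,3} --a--> {0,3}  [seen]
{0,3} --b--> {0,3}  [seen]
Reachable DFA states: {0}, ∅, {0,3}.
Accepting DFA states (contain an NFA accepting state): {0}, {0,3}.

2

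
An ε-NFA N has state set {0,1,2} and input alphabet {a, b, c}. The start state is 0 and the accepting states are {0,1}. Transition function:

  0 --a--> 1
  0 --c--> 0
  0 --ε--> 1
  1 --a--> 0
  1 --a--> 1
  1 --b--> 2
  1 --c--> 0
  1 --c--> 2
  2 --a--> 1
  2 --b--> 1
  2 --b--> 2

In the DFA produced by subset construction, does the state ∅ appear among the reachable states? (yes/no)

yes

Start state of the DFA: {0,1} (ε-closure of the NFA start).
{0,1} --a--> {0,1}  [seen]
{0,1} --b--> {2}  [new]
{0,1} --c--> {0,1,2}  [new]
{2} --a--> {1}  [new]
{2} --b--> {1,2}  [new]
{2} --c--> ∅  [new]
{0,1,2} --a--> {0,1}  [seen]
{0,1,2} --b--> {1,2}  [seen]
{0,1,2} --c--> {0,1,2}  [seen]
{1} --a--> {0,1}  [seen]
{1} --b--> {2}  [seen]
{1} --c--> {0,1,2}  [seen]
{1,2} --a--> {0,1}  [seen]
{1,2} --b--> {1,2}  [seen]
{1,2} --c--> {0,1,2}  [seen]
∅ --a--> ∅  [seen]
∅ --b--> ∅  [seen]
∅ --c--> ∅  [seen]
Reachable DFA states: {0,1}, {2}, {0,1,2}, {1}, {1,2}, ∅.
∅ is among them.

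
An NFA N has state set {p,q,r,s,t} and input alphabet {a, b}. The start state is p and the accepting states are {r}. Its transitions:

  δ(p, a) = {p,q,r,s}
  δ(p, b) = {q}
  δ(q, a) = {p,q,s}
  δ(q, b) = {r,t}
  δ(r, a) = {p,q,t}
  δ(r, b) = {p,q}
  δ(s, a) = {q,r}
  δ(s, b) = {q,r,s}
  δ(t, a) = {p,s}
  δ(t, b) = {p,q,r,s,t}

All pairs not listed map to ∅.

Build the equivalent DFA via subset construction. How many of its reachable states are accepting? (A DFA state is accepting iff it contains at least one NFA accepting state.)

4

Start state of the DFA: {p}.
{p} --a--> {p,q,r,s}  [new]
{p} --b--> {q}  [new]
{p,q,r,s} --a--> {p,q,r,s,t}  [new]
{p,q,r,s} --b--> {p,q,r,s,t}  [seen]
{q} --a--> {p,q,s}  [new]
{q} --b--> {r,t}  [new]
{p,q,r,s,t} --a--> {p,q,r,s,t}  [seen]
{p,q,r,s,t} --b--> {p,q,r,s,t}  [seen]
{p,q,s} --a--> {p,q,r,s}  [seen]
{p,q,s} --b--> {q,r,s,t}  [new]
{r,t} --a--> {p,q,s,t}  [new]
{r,t} --b--> {p,q,r,s,t}  [seen]
{q,r,s,t} --a--> {p,q,r,s,t}  [seen]
{q,r,s,t} --b--> {p,q,r,s,t}  [seen]
{p,q,s,t} --a--> {p,q,r,s}  [seen]
{p,q,s,t} --b--> {p,q,r,s,t}  [seen]
Reachable DFA states: {p}, {p,q,r,s}, {q}, {p,q,r,s,t}, {p,q,s}, {r,t}, {q,r,s,t}, {p,q,s,t}.
Accepting DFA states (contain an NFA accepting state): {p,q,r,s}, {p,q,r,s,t}, {r,t}, {q,r,s,t}.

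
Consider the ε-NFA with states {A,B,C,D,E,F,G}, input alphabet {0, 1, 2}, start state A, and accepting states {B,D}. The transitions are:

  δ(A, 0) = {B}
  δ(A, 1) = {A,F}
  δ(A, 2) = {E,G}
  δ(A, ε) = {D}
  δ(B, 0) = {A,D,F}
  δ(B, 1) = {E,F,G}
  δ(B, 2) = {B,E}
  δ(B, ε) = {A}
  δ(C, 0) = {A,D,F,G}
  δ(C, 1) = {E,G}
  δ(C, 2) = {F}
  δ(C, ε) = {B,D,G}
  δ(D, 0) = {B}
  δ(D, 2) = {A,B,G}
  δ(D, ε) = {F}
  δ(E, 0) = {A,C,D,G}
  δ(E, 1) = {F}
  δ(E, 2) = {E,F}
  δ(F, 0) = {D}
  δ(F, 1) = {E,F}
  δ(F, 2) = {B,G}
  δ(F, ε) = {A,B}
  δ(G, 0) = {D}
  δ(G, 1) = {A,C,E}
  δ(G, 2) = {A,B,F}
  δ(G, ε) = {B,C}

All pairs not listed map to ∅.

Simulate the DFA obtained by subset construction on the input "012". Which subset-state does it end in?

{A,B,C,D,E,F,G}

Start: {A,B,D,F}.
δ(A,0) = {B}; δ(B,0) = {A,D,F}; δ(D,0) = {B}; δ(F,0) = {D}.
Union: {A,B,D,F}.
After 0: {A,B,D,F}.
δ(A,1) = {A,F}; δ(B,1) = {E,F,G}; δ(D,1) = ∅; δ(F,1) = {E,F}.
Union: {A,E,F,G}.
ε-closure gives {A,B,C,D,E,F,G}.
After 1: {A,B,C,D,E,F,G}.
δ(A,2) = {E,G}; δ(B,2) = {B,E}; δ(C,2) = {F}; δ(D,2) = {A,B,G}; δ(E,2) = {E,F}; δ(F,2) = {B,G}; δ(G,2) = {A,B,F}.
Union: {A,B,E,F,G}.
ε-closure gives {A,B,C,D,E,F,G}.
After 2: {A,B,C,D,E,F,G}.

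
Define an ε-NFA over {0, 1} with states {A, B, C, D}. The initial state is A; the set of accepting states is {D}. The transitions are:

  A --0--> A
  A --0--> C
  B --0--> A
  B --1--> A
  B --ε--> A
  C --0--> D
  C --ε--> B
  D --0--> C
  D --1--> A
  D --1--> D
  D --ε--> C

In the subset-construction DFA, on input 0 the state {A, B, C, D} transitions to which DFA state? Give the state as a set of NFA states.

{A, B, C, D}

δ(A,0) = {A, C}; δ(B,0) = {A}; δ(C,0) = {D}; δ(D,0) = {C}.
Union: {A, C, D}.
ε-closure gives {A, B, C, D}.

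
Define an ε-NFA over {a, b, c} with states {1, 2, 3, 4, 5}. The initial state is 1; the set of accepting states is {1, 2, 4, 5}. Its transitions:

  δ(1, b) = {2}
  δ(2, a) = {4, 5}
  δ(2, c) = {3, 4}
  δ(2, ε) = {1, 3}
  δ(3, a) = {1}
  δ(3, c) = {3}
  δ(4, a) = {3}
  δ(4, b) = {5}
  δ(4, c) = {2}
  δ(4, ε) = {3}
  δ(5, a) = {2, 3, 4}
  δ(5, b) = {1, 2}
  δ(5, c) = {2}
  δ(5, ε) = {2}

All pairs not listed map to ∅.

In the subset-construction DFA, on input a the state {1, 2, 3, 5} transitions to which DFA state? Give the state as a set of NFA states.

{1, 2, 3, 4, 5}

δ(1,a) = ∅; δ(2,a) = {4, 5}; δ(3,a) = {1}; δ(5,a) = {2, 3, 4}.
Union: {1, 2, 3, 4, 5}.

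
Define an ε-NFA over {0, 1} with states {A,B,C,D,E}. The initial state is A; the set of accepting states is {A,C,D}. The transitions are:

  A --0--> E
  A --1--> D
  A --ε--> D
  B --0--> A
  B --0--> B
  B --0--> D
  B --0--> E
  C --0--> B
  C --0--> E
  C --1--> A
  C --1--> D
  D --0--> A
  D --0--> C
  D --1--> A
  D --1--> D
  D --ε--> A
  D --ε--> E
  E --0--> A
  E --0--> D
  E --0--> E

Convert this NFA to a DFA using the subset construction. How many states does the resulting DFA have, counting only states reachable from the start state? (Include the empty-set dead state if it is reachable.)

Start state of the DFA: {A,D,E} (ε-closure of the NFA start).
{A,D,E} --0--> {A,C,D,E}  [new]
{A,D,E} --1--> {A,D,E}  [seen]
{A,C,D,E} --0--> {A,B,C,D,E}  [new]
{A,C,D,E} --1--> {A,D,E}  [seen]
{A,B,C,D,E} --0--> {A,B,C,D,E}  [seen]
{A,B,C,D,E} --1--> {A,D,E}  [seen]
Reachable DFA states: {A,D,E}, {A,C,D,E}, {A,B,C,D,E}.

3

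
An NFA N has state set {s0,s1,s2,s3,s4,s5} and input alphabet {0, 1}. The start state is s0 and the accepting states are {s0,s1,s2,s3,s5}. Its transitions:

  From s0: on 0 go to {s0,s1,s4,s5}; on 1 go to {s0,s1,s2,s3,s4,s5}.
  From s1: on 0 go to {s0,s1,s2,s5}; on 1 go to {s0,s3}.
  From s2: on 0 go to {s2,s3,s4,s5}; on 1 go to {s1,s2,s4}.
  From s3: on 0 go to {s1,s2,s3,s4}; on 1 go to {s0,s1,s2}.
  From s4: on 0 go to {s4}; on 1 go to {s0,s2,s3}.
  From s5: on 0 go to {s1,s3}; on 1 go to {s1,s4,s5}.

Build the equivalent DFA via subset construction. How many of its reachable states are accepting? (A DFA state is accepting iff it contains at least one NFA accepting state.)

3

Start state of the DFA: {s0}.
{s0} --0--> {s0,s1,s4,s5}  [new]
{s0} --1--> {s0,s1,s2,s3,s4,s5}  [new]
{s0,s1,s4,s5} --0--> {s0,s1,s2,s3,s4,s5}  [seen]
{s0,s1,s4,s5} --1--> {s0,s1,s2,s3,s4,s5}  [seen]
{s0,s1,s2,s3,s4,s5} --0--> {s0,s1,s2,s3,s4,s5}  [seen]
{s0,s1,s2,s3,s4,s5} --1--> {s0,s1,s2,s3,s4,s5}  [seen]
Reachable DFA states: {s0}, {s0,s1,s4,s5}, {s0,s1,s2,s3,s4,s5}.
Accepting DFA states (contain an NFA accepting state): {s0}, {s0,s1,s4,s5}, {s0,s1,s2,s3,s4,s5}.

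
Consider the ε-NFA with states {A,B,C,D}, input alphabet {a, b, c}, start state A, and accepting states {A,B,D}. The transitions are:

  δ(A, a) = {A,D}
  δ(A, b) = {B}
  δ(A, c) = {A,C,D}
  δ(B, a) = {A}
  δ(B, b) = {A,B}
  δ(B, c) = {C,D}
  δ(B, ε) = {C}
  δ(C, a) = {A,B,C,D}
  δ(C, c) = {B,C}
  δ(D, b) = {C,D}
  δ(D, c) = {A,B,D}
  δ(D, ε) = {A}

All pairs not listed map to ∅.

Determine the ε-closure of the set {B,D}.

Begin with {B,D}.
B →ε {C}; add C.
D →ε {A}; add A.
ε-closure = {A,B,C,D}.

{A,B,C,D}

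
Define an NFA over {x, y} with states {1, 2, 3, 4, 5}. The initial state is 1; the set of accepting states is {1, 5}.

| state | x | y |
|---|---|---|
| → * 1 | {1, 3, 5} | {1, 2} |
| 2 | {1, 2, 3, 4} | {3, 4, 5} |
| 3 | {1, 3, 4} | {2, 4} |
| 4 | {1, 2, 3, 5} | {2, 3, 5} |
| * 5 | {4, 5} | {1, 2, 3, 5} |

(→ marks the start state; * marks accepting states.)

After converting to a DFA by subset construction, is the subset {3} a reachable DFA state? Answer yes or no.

no

Start state of the DFA: {1}.
{1} --x--> {1, 3, 5}  [new]
{1} --y--> {1, 2}  [new]
{1, 3, 5} --x--> {1, 3, 4, 5}  [new]
{1, 3, 5} --y--> {1, 2, 3, 4, 5}  [new]
{1, 2} --x--> {1, 2, 3, 4, 5}  [seen]
{1, 2} --y--> {1, 2, 3, 4, 5}  [seen]
{1, 3, 4, 5} --x--> {1, 2, 3, 4, 5}  [seen]
{1, 3, 4, 5} --y--> {1, 2, 3, 4, 5}  [seen]
{1, 2, 3, 4, 5} --x--> {1, 2, 3, 4, 5}  [seen]
{1, 2, 3, 4, 5} --y--> {1, 2, 3, 4, 5}  [seen]
Reachable DFA states: {1}, {1, 3, 5}, {1, 2}, {1, 3, 4, 5}, {1, 2, 3, 4, 5}.
{3} is not among them.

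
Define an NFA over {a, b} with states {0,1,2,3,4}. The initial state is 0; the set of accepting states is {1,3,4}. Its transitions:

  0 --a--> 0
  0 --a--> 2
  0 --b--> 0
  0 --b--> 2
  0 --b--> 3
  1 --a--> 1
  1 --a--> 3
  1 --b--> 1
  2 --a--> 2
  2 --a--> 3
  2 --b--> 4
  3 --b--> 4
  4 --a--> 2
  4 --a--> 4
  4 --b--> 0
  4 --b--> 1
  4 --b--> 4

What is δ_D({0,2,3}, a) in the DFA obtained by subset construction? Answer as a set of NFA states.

{0,2,3}

δ(0,a) = {0,2}; δ(2,a) = {2,3}; δ(3,a) = ∅.
Union: {0,2,3}.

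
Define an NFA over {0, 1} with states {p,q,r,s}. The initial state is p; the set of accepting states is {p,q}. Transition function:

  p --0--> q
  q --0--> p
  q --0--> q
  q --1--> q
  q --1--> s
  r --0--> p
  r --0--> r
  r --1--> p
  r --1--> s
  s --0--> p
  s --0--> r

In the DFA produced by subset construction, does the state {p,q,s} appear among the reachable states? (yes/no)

yes

Start state of the DFA: {p}.
{p} --0--> {q}  [new]
{p} --1--> ∅  [new]
{q} --0--> {p,q}  [new]
{q} --1--> {q,s}  [new]
∅ --0--> ∅  [seen]
∅ --1--> ∅  [seen]
{p,q} --0--> {p,q}  [seen]
{p,q} --1--> {q,s}  [seen]
{q,s} --0--> {p,q,r}  [new]
{q,s} --1--> {q,s}  [seen]
{p,q,r} --0--> {p,q,r}  [seen]
{p,q,r} --1--> {p,q,s}  [new]
{p,q,s} --0--> {p,q,r}  [seen]
{p,q,s} --1--> {q,s}  [seen]
Reachable DFA states: {p}, {q}, ∅, {p,q}, {q,s}, {p,q,r}, {p,q,s}.
{p,q,s} is among them.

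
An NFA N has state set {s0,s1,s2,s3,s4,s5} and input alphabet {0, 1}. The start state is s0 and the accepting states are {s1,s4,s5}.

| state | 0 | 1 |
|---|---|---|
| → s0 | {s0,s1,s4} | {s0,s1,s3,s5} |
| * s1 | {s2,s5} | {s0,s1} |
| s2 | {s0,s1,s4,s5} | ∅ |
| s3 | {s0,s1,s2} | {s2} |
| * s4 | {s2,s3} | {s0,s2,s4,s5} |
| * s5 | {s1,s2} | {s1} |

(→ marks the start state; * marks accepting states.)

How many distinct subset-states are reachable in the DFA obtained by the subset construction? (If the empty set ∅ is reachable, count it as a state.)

Start state of the DFA: {s0}.
{s0} --0--> {s0,s1,s4}  [new]
{s0} --1--> {s0,s1,s3,s5}  [new]
{s0,s1,s4} --0--> {s0,s1,s2,s3,s4,s5}  [new]
{s0,s1,s4} --1--> {s0,s1,s2,s3,s4,s5}  [seen]
{s0,s1,s3,s5} --0--> {s0,s1,s2,s4,s5}  [new]
{s0,s1,s3,s5} --1--> {s0,s1,s2,s3,s5}  [new]
{s0,s1,s2,s3,s4,s5} --0--> {s0,s1,s2,s3,s4,s5}  [seen]
{s0,s1,s2,s3,s4,s5} --1--> {s0,s1,s2,s3,s4,s5}  [seen]
{s0,s1,s2,s4,s5} --0--> {s0,s1,s2,s3,s4,s5}  [seen]
{s0,s1,s2,s4,s5} --1--> {s0,s1,s2,s3,s4,s5}  [seen]
{s0,s1,s2,s3,s5} --0--> {s0,s1,s2,s4,s5}  [seen]
{s0,s1,s2,s3,s5} --1--> {s0,s1,s2,s3,s5}  [seen]
Reachable DFA states: {s0}, {s0,s1,s4}, {s0,s1,s3,s5}, {s0,s1,s2,s3,s4,s5}, {s0,s1,s2,s4,s5}, {s0,s1,s2,s3,s5}.

6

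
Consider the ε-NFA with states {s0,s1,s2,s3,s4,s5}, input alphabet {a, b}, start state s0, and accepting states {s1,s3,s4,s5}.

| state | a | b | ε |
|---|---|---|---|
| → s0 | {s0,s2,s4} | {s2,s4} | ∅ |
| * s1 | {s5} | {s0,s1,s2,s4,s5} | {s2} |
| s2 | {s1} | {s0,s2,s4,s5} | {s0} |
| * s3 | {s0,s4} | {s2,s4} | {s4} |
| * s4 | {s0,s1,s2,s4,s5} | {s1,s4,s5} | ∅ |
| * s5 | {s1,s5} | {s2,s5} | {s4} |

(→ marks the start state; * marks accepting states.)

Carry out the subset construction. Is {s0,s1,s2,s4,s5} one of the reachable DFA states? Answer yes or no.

Start state of the DFA: {s0} (ε-closure of the NFA start).
{s0} --a--> {s0,s2,s4}  [new]
{s0} --b--> {s0,s2,s4}  [seen]
{s0,s2,s4} --a--> {s0,s1,s2,s4,s5}  [new]
{s0,s2,s4} --b--> {s0,s1,s2,s4,s5}  [seen]
{s0,s1,s2,s4,s5} --a--> {s0,s1,s2,s4,s5}  [seen]
{s0,s1,s2,s4,s5} --b--> {s0,s1,s2,s4,s5}  [seen]
Reachable DFA states: {s0}, {s0,s2,s4}, {s0,s1,s2,s4,s5}.
{s0,s1,s2,s4,s5} is among them.

yes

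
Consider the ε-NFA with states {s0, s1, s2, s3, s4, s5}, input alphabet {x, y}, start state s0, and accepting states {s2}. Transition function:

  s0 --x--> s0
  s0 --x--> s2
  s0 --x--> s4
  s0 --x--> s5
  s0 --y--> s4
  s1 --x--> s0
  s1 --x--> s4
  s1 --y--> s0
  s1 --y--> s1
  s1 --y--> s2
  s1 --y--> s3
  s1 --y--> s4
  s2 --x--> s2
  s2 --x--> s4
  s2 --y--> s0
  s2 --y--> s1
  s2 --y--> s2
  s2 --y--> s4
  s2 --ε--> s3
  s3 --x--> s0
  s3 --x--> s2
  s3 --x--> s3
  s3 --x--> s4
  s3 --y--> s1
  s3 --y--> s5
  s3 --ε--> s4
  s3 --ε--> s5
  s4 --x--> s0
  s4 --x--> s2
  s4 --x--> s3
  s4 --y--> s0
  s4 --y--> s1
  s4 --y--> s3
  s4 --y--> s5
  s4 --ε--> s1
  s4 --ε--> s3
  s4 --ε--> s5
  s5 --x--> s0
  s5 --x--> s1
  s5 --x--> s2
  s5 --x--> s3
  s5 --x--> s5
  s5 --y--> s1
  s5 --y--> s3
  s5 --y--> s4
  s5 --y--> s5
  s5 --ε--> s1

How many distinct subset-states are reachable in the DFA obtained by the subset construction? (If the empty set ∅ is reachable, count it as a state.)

Start state of the DFA: {s0} (ε-closure of the NFA start).
{s0} --x--> {s0, s1, s2, s3, s4, s5}  [new]
{s0} --y--> {s1, s3, s4, s5}  [new]
{s0, s1, s2, s3, s4, s5} --x--> {s0, s1, s2, s3, s4, s5}  [seen]
{s0, s1, s2, s3, s4, s5} --y--> {s0, s1, s2, s3, s4, s5}  [seen]
{s1, s3, s4, s5} --x--> {s0, s1, s2, s3, s4, s5}  [seen]
{s1, s3, s4, s5} --y--> {s0, s1, s2, s3, s4, s5}  [seen]
Reachable DFA states: {s0}, {s0, s1, s2, s3, s4, s5}, {s1, s3, s4, s5}.

3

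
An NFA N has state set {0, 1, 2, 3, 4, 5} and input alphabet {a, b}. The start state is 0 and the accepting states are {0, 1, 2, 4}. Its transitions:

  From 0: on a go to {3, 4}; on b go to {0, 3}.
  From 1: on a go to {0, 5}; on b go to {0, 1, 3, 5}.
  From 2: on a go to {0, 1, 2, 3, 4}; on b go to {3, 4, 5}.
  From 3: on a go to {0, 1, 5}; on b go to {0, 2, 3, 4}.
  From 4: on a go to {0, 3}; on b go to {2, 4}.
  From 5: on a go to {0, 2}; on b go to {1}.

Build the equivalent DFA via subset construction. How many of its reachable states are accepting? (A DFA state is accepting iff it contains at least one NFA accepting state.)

Start state of the DFA: {0}.
{0} --a--> {3, 4}  [new]
{0} --b--> {0, 3}  [new]
{3, 4} --a--> {0, 1, 3, 5}  [new]
{3, 4} --b--> {0, 2, 3, 4}  [new]
{0, 3} --a--> {0, 1, 3, 4, 5}  [new]
{0, 3} --b--> {0, 2, 3, 4}  [seen]
{0, 1, 3, 5} --a--> {0, 1, 2, 3, 4, 5}  [new]
{0, 1, 3, 5} --b--> {0, 1, 2, 3, 4, 5}  [seen]
{0, 2, 3, 4} --a--> {0, 1, 2, 3, 4, 5}  [seen]
{0, 2, 3, 4} --b--> {0, 2, 3, 4, 5}  [new]
{0, 1, 3, 4, 5} --a--> {0, 1, 2, 3, 4, 5}  [seen]
{0, 1, 3, 4, 5} --b--> {0, 1, 2, 3, 4, 5}  [seen]
{0, 1, 2, 3, 4, 5} --a--> {0, 1, 2, 3, 4, 5}  [seen]
{0, 1, 2, 3, 4, 5} --b--> {0, 1, 2, 3, 4, 5}  [seen]
{0, 2, 3, 4, 5} --a--> {0, 1, 2, 3, 4, 5}  [seen]
{0, 2, 3, 4, 5} --b--> {0, 1, 2, 3, 4, 5}  [seen]
Reachable DFA states: {0}, {3, 4}, {0, 3}, {0, 1, 3, 5}, {0, 2, 3, 4}, {0, 1, 3, 4, 5}, {0, 1, 2, 3, 4, 5}, {0, 2, 3, 4, 5}.
Accepting DFA states (contain an NFA accepting state): {0}, {3, 4}, {0, 3}, {0, 1, 3, 5}, {0, 2, 3, 4}, {0, 1, 3, 4, 5}, {0, 1, 2, 3, 4, 5}, {0, 2, 3, 4, 5}.

8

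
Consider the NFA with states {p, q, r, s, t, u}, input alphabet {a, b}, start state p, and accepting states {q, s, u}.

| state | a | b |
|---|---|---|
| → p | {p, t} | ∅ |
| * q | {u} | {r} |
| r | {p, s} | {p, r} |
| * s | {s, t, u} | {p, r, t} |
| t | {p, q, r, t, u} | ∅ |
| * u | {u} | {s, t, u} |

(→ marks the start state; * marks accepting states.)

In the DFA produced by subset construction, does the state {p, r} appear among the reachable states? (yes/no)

no

Start state of the DFA: {p}.
{p} --a--> {p, t}  [new]
{p} --b--> ∅  [new]
{p, t} --a--> {p, q, r, t, u}  [new]
{p, t} --b--> ∅  [seen]
∅ --a--> ∅  [seen]
∅ --b--> ∅  [seen]
{p, q, r, t, u} --a--> {p, q, r, s, t, u}  [new]
{p, q, r, t, u} --b--> {p, r, s, t, u}  [new]
{p, q, r, s, t, u} --a--> {p, q, r, s, t, u}  [seen]
{p, q, r, s, t, u} --b--> {p, r, s, t, u}  [seen]
{p, r, s, t, u} --a--> {p, q, r, s, t, u}  [seen]
{p, r, s, t, u} --b--> {p, r, s, t, u}  [seen]
Reachable DFA states: {p}, {p, t}, ∅, {p, q, r, t, u}, {p, q, r, s, t, u}, {p, r, s, t, u}.
{p, r} is not among them.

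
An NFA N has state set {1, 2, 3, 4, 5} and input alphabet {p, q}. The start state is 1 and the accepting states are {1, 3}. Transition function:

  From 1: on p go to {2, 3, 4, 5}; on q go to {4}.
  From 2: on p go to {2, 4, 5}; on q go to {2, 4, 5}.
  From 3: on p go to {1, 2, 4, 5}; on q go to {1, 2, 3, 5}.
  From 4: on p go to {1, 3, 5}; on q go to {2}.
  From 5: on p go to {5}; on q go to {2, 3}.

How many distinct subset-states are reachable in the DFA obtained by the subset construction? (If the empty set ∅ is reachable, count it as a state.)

Start state of the DFA: {1}.
{1} --p--> {2, 3, 4, 5}  [new]
{1} --q--> {4}  [new]
{2, 3, 4, 5} --p--> {1, 2, 3, 4, 5}  [new]
{2, 3, 4, 5} --q--> {1, 2, 3, 4, 5}  [seen]
{4} --p--> {1, 3, 5}  [new]
{4} --q--> {2}  [new]
{1, 2, 3, 4, 5} --p--> {1, 2, 3, 4, 5}  [seen]
{1, 2, 3, 4, 5} --q--> {1, 2, 3, 4, 5}  [seen]
{1, 3, 5} --p--> {1, 2, 3, 4, 5}  [seen]
{1, 3, 5} --q--> {1, 2, 3, 4, 5}  [seen]
{2} --p--> {2, 4, 5}  [new]
{2} --q--> {2, 4, 5}  [seen]
{2, 4, 5} --p--> {1, 2, 3, 4, 5}  [seen]
{2, 4, 5} --q--> {2, 3, 4, 5}  [seen]
Reachable DFA states: {1}, {2, 3, 4, 5}, {4}, {1, 2, 3, 4, 5}, {1, 3, 5}, {2}, {2, 4, 5}.

7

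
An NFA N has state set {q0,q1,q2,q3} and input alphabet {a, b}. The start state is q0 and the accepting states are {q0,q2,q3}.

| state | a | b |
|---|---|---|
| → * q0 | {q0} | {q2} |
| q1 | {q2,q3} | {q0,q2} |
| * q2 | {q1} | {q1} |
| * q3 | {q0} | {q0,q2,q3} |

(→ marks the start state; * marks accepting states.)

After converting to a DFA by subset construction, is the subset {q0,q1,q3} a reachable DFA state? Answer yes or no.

no

Start state of the DFA: {q0}.
{q0} --a--> {q0}  [seen]
{q0} --b--> {q2}  [new]
{q2} --a--> {q1}  [new]
{q2} --b--> {q1}  [seen]
{q1} --a--> {q2,q3}  [new]
{q1} --b--> {q0,q2}  [new]
{q2,q3} --a--> {q0,q1}  [new]
{q2,q3} --b--> {q0,q1,q2,q3}  [new]
{q0,q2} --a--> {q0,q1}  [seen]
{q0,q2} --b--> {q1,q2}  [new]
{q0,q1} --a--> {q0,q2,q3}  [new]
{q0,q1} --b--> {q0,q2}  [seen]
{q0,q1,q2,q3} --a--> {q0,q1,q2,q3}  [seen]
{q0,q1,q2,q3} --b--> {q0,q1,q2,q3}  [seen]
{q1,q2} --a--> {q1,q2,q3}  [new]
{q1,q2} --b--> {q0,q1,q2}  [new]
{q0,q2,q3} --a--> {q0,q1}  [seen]
{q0,q2,q3} --b--> {q0,q1,q2,q3}  [seen]
{q1,q2,q3} --a--> {q0,q1,q2,q3}  [seen]
{q1,q2,q3} --b--> {q0,q1,q2,q3}  [seen]
{q0,q1,q2} --a--> {q0,q1,q2,q3}  [seen]
{q0,q1,q2} --b--> {q0,q1,q2}  [seen]
Reachable DFA states: {q0}, {q2}, {q1}, {q2,q3}, {q0,q2}, {q0,q1}, {q0,q1,q2,q3}, {q1,q2}, {q0,q2,q3}, {q1,q2,q3}, {q0,q1,q2}.
{q0,q1,q3} is not among them.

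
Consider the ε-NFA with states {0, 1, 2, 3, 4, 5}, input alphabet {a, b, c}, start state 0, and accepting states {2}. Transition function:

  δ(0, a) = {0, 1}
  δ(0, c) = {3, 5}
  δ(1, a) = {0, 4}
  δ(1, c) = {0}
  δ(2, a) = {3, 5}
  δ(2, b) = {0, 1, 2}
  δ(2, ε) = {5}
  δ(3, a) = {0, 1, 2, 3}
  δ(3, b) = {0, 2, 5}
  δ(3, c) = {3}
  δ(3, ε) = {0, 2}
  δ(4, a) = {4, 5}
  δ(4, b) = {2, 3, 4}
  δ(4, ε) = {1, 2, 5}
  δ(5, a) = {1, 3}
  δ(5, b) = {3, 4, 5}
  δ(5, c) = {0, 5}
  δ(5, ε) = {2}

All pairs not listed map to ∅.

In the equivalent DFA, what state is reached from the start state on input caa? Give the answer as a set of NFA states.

Start: {0}.
δ(0,c) = {3, 5}.
Union: {3, 5}.
ε-closure gives {0, 2, 3, 5}.
After c: {0, 2, 3, 5}.
δ(0,a) = {0, 1}; δ(2,a) = {3, 5}; δ(3,a) = {0, 1, 2, 3}; δ(5,a) = {1, 3}.
Union: {0, 1, 2, 3, 5}.
After a: {0, 1, 2, 3, 5}.
δ(0,a) = {0, 1}; δ(1,a) = {0, 4}; δ(2,a) = {3, 5}; δ(3,a) = {0, 1, 2, 3}; δ(5,a) = {1, 3}.
Union: {0, 1, 2, 3, 4, 5}.
After a: {0, 1, 2, 3, 4, 5}.

{0, 1, 2, 3, 4, 5}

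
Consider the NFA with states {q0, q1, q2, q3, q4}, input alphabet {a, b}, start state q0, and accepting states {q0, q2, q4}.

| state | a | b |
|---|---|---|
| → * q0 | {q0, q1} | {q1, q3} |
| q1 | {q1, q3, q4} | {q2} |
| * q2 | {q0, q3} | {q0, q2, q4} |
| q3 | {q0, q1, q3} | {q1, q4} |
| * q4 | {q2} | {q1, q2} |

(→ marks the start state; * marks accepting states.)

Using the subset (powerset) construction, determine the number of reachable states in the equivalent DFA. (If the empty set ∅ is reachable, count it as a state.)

9

Start state of the DFA: {q0}.
{q0} --a--> {q0, q1}  [new]
{q0} --b--> {q1, q3}  [new]
{q0, q1} --a--> {q0, q1, q3, q4}  [new]
{q0, q1} --b--> {q1, q2, q3}  [new]
{q1, q3} --a--> {q0, q1, q3, q4}  [seen]
{q1, q3} --b--> {q1, q2, q4}  [new]
{q0, q1, q3, q4} --a--> {q0, q1, q2, q3, q4}  [new]
{q0, q1, q3, q4} --b--> {q1, q2, q3, q4}  [new]
{q1, q2, q3} --a--> {q0, q1, q3, q4}  [seen]
{q1, q2, q3} --b--> {q0, q1, q2, q4}  [new]
{q1, q2, q4} --a--> {q0, q1, q2, q3, q4}  [seen]
{q1, q2, q4} --b--> {q0, q1, q2, q4}  [seen]
{q0, q1, q2, q3, q4} --a--> {q0, q1, q2, q3, q4}  [seen]
{q0, q1, q2, q3, q4} --b--> {q0, q1, q2, q3, q4}  [seen]
{q1, q2, q3, q4} --a--> {q0, q1, q2, q3, q4}  [seen]
{q1, q2, q3, q4} --b--> {q0, q1, q2, q4}  [seen]
{q0, q1, q2, q4} --a--> {q0, q1, q2, q3, q4}  [seen]
{q0, q1, q2, q4} --b--> {q0, q1, q2, q3, q4}  [seen]
Reachable DFA states: {q0}, {q0, q1}, {q1, q3}, {q0, q1, q3, q4}, {q1, q2, q3}, {q1, q2, q4}, {q0, q1, q2, q3, q4}, {q1, q2, q3, q4}, {q0, q1, q2, q4}.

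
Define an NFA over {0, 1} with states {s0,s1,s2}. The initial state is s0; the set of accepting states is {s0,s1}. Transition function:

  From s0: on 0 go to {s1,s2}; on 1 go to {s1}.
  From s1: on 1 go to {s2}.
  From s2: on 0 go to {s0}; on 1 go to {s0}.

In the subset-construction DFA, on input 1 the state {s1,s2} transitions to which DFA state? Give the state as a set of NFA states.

δ(s1,1) = {s2}; δ(s2,1) = {s0}.
Union: {s0,s2}.

{s0,s2}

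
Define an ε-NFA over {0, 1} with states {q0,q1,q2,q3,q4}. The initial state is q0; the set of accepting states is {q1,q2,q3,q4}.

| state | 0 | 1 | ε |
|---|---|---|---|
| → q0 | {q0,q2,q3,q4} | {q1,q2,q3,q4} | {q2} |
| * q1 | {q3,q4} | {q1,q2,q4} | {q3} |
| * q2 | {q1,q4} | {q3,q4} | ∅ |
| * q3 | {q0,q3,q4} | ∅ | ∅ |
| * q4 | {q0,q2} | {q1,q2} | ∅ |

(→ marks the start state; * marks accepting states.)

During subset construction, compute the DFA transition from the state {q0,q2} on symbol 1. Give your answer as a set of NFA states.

{q1,q2,q3,q4}

δ(q0,1) = {q1,q2,q3,q4}; δ(q2,1) = {q3,q4}.
Union: {q1,q2,q3,q4}.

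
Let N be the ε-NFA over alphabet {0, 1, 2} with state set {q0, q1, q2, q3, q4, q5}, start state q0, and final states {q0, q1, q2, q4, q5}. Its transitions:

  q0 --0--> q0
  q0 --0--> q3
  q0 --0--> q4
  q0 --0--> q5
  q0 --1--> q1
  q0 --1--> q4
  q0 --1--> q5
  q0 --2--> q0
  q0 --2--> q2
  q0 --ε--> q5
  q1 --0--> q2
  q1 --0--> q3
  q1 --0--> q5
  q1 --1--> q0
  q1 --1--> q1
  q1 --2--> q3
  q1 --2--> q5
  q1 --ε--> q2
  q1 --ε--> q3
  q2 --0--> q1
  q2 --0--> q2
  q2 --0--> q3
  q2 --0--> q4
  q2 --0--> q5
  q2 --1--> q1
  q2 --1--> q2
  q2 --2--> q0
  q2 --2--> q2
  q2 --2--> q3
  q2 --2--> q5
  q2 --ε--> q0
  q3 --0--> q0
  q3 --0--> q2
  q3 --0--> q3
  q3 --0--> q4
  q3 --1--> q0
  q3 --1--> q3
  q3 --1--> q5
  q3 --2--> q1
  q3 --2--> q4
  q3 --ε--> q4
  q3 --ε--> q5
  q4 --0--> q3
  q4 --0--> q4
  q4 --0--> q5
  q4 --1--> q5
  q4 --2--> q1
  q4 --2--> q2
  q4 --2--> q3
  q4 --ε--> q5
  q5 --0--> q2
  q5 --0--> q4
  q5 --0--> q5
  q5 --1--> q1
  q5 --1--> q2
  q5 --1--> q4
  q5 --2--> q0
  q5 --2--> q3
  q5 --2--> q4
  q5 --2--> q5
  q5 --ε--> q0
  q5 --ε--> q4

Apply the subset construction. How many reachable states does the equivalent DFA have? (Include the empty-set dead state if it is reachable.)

3

Start state of the DFA: {q0, q4, q5} (ε-closure of the NFA start).
{q0, q4, q5} --0--> {q0, q2, q3, q4, q5}  [new]
{q0, q4, q5} --1--> {q0, q1, q2, q3, q4, q5}  [new]
{q0, q4, q5} --2--> {q0, q1, q2, q3, q4, q5}  [seen]
{q0, q2, q3, q4, q5} --0--> {q0, q1, q2, q3, q4, q5}  [seen]
{q0, q2, q3, q4, q5} --1--> {q0, q1, q2, q3, q4, q5}  [seen]
{q0, q2, q3, q4, q5} --2--> {q0, q1, q2, q3, q4, q5}  [seen]
{q0, q1, q2, q3, q4, q5} --0--> {q0, q1, q2, q3, q4, q5}  [seen]
{q0, q1, q2, q3, q4, q5} --1--> {q0, q1, q2, q3, q4, q5}  [seen]
{q0, q1, q2, q3, q4, q5} --2--> {q0, q1, q2, q3, q4, q5}  [seen]
Reachable DFA states: {q0, q4, q5}, {q0, q2, q3, q4, q5}, {q0, q1, q2, q3, q4, q5}.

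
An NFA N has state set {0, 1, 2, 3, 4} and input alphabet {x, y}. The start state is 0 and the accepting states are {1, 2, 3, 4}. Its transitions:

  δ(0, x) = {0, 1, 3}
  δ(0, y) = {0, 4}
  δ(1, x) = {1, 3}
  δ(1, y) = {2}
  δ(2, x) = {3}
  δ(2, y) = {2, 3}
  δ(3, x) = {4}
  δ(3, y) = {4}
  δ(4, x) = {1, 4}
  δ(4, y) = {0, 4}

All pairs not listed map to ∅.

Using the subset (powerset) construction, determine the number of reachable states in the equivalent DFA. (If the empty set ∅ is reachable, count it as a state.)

6

Start state of the DFA: {0}.
{0} --x--> {0, 1, 3}  [new]
{0} --y--> {0, 4}  [new]
{0, 1, 3} --x--> {0, 1, 3, 4}  [new]
{0, 1, 3} --y--> {0, 2, 4}  [new]
{0, 4} --x--> {0, 1, 3, 4}  [seen]
{0, 4} --y--> {0, 4}  [seen]
{0, 1, 3, 4} --x--> {0, 1, 3, 4}  [seen]
{0, 1, 3, 4} --y--> {0, 2, 4}  [seen]
{0, 2, 4} --x--> {0, 1, 3, 4}  [seen]
{0, 2, 4} --y--> {0, 2, 3, 4}  [new]
{0, 2, 3, 4} --x--> {0, 1, 3, 4}  [seen]
{0, 2, 3, 4} --y--> {0, 2, 3, 4}  [seen]
Reachable DFA states: {0}, {0, 1, 3}, {0, 4}, {0, 1, 3, 4}, {0, 2, 4}, {0, 2, 3, 4}.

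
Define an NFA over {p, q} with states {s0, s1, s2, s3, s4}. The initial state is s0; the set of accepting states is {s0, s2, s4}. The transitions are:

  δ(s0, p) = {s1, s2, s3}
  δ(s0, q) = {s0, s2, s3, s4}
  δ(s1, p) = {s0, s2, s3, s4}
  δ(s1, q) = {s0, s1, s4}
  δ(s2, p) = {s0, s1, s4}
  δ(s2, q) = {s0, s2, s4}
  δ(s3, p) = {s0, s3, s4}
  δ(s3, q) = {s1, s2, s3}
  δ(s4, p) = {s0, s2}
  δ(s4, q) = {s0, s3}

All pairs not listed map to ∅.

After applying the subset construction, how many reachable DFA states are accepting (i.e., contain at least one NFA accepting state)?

Start state of the DFA: {s0}.
{s0} --p--> {s1, s2, s3}  [new]
{s0} --q--> {s0, s2, s3, s4}  [new]
{s1, s2, s3} --p--> {s0, s1, s2, s3, s4}  [new]
{s1, s2, s3} --q--> {s0, s1, s2, s3, s4}  [seen]
{s0, s2, s3, s4} --p--> {s0, s1, s2, s3, s4}  [seen]
{s0, s2, s3, s4} --q--> {s0, s1, s2, s3, s4}  [seen]
{s0, s1, s2, s3, s4} --p--> {s0, s1, s2, s3, s4}  [seen]
{s0, s1, s2, s3, s4} --q--> {s0, s1, s2, s3, s4}  [seen]
Reachable DFA states: {s0}, {s1, s2, s3}, {s0, s2, s3, s4}, {s0, s1, s2, s3, s4}.
Accepting DFA states (contain an NFA accepting state): {s0}, {s1, s2, s3}, {s0, s2, s3, s4}, {s0, s1, s2, s3, s4}.

4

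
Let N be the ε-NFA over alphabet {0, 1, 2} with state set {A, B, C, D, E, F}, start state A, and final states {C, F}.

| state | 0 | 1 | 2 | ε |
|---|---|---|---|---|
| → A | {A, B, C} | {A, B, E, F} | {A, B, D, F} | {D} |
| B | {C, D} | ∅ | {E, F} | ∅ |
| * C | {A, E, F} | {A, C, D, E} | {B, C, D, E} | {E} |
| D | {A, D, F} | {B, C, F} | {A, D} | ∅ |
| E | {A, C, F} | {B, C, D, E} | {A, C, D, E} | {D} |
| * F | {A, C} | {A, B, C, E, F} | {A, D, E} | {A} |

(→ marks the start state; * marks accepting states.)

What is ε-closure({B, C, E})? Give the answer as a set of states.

{B, C, D, E}

Begin with {B, C, E}.
E →ε {D}; add D.
ε-closure = {B, C, D, E}.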